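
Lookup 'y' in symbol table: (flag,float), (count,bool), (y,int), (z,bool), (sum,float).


Lookup 'y' → type int


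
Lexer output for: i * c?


Scan left to right, longest-match per lexeme
Tokens: ID(i), OP(*), ID(c)


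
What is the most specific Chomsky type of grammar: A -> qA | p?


Right-linear: every RHS is a terminal or a terminal followed by one nonterminal
Classification: Type 3 (Regular)


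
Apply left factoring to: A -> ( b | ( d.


Common prefix: '('
Factored: A -> ( A', A' -> b | d


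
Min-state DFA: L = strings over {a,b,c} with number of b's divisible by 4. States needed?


Track (count of b) mod 4: states 0..3, accept at 0
Minimal DFA: 4 states


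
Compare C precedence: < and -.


'-' is additive (level 9); '<' is relational (level 7)
Higher level binds tighter
'-' has higher precedence than '<'


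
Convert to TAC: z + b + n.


Break into single-operator statements:
t1 = z + b
t2 = t1 + n


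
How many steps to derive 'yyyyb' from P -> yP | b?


Derivation: P => yP => yyP => yyyP => yyyyP => yyyyb
Steps: 5


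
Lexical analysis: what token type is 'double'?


Pattern: reserved word
Type: KEYWORD


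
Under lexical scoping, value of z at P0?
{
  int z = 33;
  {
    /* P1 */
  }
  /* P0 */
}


z declared in the same block as P0
z = 33


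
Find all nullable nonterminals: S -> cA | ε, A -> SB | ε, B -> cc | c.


A nonterminal is nullable iff some alternative derives ε (directly, or every symbol in it is nullable)
Nullable: {A, S}


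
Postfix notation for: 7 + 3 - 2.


Left to right (same or higher precedence on left)
Postfix: 7 3 + 2 -


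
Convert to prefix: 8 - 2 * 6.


'*' binds tighter: tree is (- 8 (* 2 6))
Prefix: - 8 * 2 6


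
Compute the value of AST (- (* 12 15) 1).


Evaluate inner: (* 12 15) = 180
Evaluate root: (- 180 1) = 179
Result: 179


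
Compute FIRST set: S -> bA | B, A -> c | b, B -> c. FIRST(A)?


Per alternative of A: FIRST(c) = {c}; FIRST(b) = {b}
FIRST(A) = {b, c}


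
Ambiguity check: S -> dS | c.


right-linear, alternatives start with distinct terminals 'd' vs 'c': unique leftmost derivation
Unambiguous


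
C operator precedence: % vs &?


'%' is multiplicative (level 10); '&' is bitwise AND (level 5)
Higher level binds tighter
'%' has higher precedence than '&'


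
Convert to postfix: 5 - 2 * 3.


* has higher precedence, evaluate 2*3 first
Postfix: 5 2 3 * -


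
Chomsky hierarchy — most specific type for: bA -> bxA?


LHS has context (more than one symbol) and |LHS| ≤ |RHS|
Classification: Type 1 (Context-Sensitive)


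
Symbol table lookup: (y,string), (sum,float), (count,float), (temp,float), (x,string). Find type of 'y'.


Lookup 'y' → type string


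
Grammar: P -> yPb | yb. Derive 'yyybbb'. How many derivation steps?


Derivation: P => yPb => yyPbb => yyybbb
Steps: 3


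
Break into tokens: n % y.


Scan left to right, longest-match per lexeme
Tokens: ID(n), OP(%), ID(y)


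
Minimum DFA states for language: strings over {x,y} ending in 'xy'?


Track the longest suffix of input matching a prefix of 'xy': 3 classes (prefixes of length 0..2)
Minimal DFA: 3 states


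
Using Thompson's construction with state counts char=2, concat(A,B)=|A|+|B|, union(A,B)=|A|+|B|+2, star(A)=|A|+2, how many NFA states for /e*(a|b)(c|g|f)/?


Syntax tree has 6 char leaf(s), 3 union(s), 1 star(s)
chars contribute 6×2 = 12; each union adds +2; each star adds +2
Total: 12 + 6 + 2 = 20 states


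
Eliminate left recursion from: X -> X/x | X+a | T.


Left-recursive alternatives: X/x, X+a; non-recursive: T
Introduce X': X -> TX', X' -> /xX' | +aX' | ε


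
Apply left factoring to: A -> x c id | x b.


Common prefix: 'x'
Factored: A -> x A', A' -> c id | b


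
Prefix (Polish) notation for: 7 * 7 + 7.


left-to-right (same/higher precedence on left): tree is (+ (* 7 7) 7)
Prefix: + * 7 7 7


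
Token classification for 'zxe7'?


Pattern: letter/underscore followed by alphanumerics, not a keyword
Type: IDENTIFIER


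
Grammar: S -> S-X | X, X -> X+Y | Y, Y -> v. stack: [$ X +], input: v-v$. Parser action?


no handle; shift 'v'
Action: shift


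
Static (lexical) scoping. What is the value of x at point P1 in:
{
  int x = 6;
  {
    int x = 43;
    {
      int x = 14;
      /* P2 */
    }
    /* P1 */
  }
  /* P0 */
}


x declared in the same block as P1
x = 43


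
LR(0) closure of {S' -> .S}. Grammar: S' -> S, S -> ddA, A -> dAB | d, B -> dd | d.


Start: S' -> .S
For each item with dot before a nonterminal B, add B -> .γ for every B-production
Closure: [S' -> .S, S -> .ddA]


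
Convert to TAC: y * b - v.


Break into single-operator statements:
t1 = y * b
t2 = t1 - v


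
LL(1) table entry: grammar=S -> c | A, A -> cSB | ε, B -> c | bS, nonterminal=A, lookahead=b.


For [A, b]: ε is nullable and 'b' ∈ FOLLOW(A)
Entry: A -> ε


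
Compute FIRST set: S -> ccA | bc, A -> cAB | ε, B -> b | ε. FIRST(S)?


Per alternative of S: FIRST(ccA) = {c}; FIRST(bc) = {b}
FIRST(S) = {b, c}


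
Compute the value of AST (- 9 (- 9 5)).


Evaluate inner: (- 9 5) = 4
Evaluate root: (- 9 4) = 5
Result: 5


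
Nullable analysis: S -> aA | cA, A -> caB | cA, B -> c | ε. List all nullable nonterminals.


A nonterminal is nullable iff some alternative derives ε (directly, or every symbol in it is nullable)
Nullable: {B}


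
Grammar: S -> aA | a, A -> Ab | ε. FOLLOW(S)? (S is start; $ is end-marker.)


$ ∈ FOLLOW(S). For each A -> αBβ: add FIRST(β)\{ε} to FOLLOW(B); if β nullable, add FOLLOW(A).
FOLLOW(S) = {$}


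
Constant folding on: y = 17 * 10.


17 * 10 = 170 at compile time
Optimized: y = 170


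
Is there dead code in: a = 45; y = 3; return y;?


a is assigned but never read
Dead: 'a = 45'


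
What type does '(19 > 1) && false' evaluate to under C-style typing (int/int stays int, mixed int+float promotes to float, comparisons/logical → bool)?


Operand types: bool && bool
Rule: logical operators take bool operands and yield bool
Result type: bool


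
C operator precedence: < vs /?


'/' is multiplicative (level 10); '<' is relational (level 7)
Higher level binds tighter
'/' has higher precedence than '<'


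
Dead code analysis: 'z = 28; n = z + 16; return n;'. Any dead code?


z is read by n's definition; n is returned
No dead code


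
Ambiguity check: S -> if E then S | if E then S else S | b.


dangling else: 'if E then if E then b else b' parses two ways
Ambiguous


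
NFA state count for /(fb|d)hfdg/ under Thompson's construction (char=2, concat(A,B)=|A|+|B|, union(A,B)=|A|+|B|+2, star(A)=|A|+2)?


Syntax tree has 7 char leaf(s), 1 union(s), 0 star(s)
chars contribute 7×2 = 14; each union adds +2; each star adds +2
Total: 14 + 2 + 0 = 16 states


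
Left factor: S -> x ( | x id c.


Common prefix: 'x'
Factored: S -> x S', S' -> ( | id c


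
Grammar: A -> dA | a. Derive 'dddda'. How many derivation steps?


Derivation: A => dA => ddA => dddA => ddddA => dddda
Steps: 5


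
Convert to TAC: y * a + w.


Break into single-operator statements:
t1 = y * a
t2 = t1 + w


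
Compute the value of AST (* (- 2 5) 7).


Evaluate inner: (- 2 5) = -3
Evaluate root: (* -3 7) = -21
Result: -21


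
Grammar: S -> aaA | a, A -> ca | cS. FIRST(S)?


Per alternative of S: FIRST(aaA) = {a}; FIRST(a) = {a}
FIRST(S) = {a}


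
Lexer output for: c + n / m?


Scan left to right, longest-match per lexeme
Tokens: ID(c), OP(+), ID(n), OP(/), ID(m)


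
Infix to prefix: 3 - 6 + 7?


left-to-right (same/higher precedence on left): tree is (+ (- 3 6) 7)
Prefix: + - 3 6 7


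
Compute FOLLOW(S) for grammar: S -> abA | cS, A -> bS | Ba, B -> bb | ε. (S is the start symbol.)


$ ∈ FOLLOW(S). For each A -> αBβ: add FIRST(β)\{ε} to FOLLOW(B); if β nullable, add FOLLOW(A).
FOLLOW(S) = {$}


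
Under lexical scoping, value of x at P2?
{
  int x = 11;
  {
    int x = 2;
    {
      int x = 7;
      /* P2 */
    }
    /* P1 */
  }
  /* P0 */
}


x declared in the same block as P2
x = 7


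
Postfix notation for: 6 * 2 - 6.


Left to right (same or higher precedence on left)
Postfix: 6 2 * 6 -


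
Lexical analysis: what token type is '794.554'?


Pattern: digits with a decimal point
Type: FLOAT_LITERAL


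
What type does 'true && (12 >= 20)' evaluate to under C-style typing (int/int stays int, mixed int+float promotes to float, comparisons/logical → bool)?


Operand types: bool && bool
Rule: logical operators take bool operands and yield bool
Result type: bool


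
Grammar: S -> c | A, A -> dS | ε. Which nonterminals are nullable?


A nonterminal is nullable iff some alternative derives ε (directly, or every symbol in it is nullable)
Nullable: {A, S}


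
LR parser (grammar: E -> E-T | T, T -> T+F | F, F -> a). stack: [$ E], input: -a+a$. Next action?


shift '-' to continue E -> E-T
Action: shift


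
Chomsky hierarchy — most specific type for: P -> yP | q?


Right-linear: every RHS is a terminal or a terminal followed by one nonterminal
Classification: Type 3 (Regular)


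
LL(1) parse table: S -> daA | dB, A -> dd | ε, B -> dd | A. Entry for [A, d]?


For [A, d]: 'd' ∈ FIRST(dd)
Entry: A -> dd


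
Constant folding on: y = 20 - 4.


20 - 4 = 16 at compile time
Optimized: y = 16


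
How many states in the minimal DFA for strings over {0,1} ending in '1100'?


Track the longest suffix of input matching a prefix of '1100': 5 classes (prefixes of length 0..4)
Minimal DFA: 5 states


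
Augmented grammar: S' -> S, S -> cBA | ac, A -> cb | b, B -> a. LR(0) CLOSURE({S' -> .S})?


Start: S' -> .S
For each item with dot before a nonterminal B, add B -> .γ for every B-production
Closure: [S' -> .S, S -> .cBA, S -> .ac]


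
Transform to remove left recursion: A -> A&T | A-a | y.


Left-recursive alternatives: A&T, A-a; non-recursive: y
Introduce A': A -> yA', A' -> &TA' | -aA' | ε


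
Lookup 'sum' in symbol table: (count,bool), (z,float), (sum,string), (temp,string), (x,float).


Lookup 'sum' → type string


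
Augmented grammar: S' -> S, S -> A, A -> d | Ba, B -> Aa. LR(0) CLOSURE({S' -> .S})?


Start: S' -> .S
For each item with dot before a nonterminal B, add B -> .γ for every B-production
Closure: [S' -> .S, S -> .A, A -> .d, A -> .Ba, B -> .Aa]


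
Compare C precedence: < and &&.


'<' is relational (level 7); '&&' is logical AND (level 2)
Higher level binds tighter
'<' has higher precedence than '&&'


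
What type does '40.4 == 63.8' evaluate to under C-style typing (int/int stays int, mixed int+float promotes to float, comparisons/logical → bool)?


Operand types: float == float
Rule: comparison yields bool
Result type: bool


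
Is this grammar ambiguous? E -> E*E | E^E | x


'x*x^x' has two parse trees (no precedence encoded between * and ^)
Ambiguous


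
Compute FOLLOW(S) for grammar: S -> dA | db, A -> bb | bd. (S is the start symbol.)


$ ∈ FOLLOW(S). For each A -> αBβ: add FIRST(β)\{ε} to FOLLOW(B); if β nullable, add FOLLOW(A).
FOLLOW(S) = {$}


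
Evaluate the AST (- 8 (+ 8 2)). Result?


Evaluate inner: (+ 8 2) = 10
Evaluate root: (- 8 10) = -2
Result: -2


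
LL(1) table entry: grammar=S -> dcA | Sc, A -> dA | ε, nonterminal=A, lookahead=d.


For [A, d]: 'd' ∈ FIRST(dA)
Entry: A -> dA


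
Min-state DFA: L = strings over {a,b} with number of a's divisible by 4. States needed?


Track (count of a) mod 4: states 0..3, accept at 0
Minimal DFA: 4 states


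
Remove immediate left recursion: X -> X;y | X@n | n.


Left-recursive alternatives: X;y, X@n; non-recursive: n
Introduce X': X -> nX', X' -> ;yX' | @nX' | ε


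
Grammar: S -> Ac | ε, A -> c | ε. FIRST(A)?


Per alternative of A: FIRST(c) = {c}; FIRST(ε) = {ε}
FIRST(A) = {c, ε}


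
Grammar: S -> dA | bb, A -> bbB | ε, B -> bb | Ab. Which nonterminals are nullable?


A nonterminal is nullable iff some alternative derives ε (directly, or every symbol in it is nullable)
Nullable: {A}


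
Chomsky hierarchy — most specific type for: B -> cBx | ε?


Single nonterminal LHS, but c^n x^n is not regular
Classification: Type 2 (Context-Free)


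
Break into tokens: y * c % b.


Scan left to right, longest-match per lexeme
Tokens: ID(y), OP(*), ID(c), OP(%), ID(b)


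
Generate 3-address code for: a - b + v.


Break into single-operator statements:
t1 = a - b
t2 = t1 + v


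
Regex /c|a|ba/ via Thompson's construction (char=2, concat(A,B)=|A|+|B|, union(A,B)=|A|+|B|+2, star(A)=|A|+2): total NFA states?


Syntax tree has 4 char leaf(s), 2 union(s), 0 star(s)
chars contribute 4×2 = 8; each union adds +2; each star adds +2
Total: 8 + 4 + 0 = 12 states


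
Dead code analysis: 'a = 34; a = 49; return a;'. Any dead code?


first assignment to a is overwritten before any read
Dead: 'a = 34'


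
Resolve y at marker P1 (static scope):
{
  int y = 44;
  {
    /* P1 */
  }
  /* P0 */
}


P1's block does not declare y; resolves to the enclosing declaration at depth 0
y = 44


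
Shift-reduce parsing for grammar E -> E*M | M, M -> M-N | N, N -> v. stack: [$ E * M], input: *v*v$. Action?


handle 'E*M' on top; lookahead ∈ FOLLOW(E) = {*, $}
Action: reduce (E -> E*M)


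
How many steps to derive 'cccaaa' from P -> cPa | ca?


Derivation: P => cPa => ccPaa => cccaaa
Steps: 3


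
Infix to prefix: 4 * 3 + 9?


left-to-right (same/higher precedence on left): tree is (+ (* 4 3) 9)
Prefix: + * 4 3 9


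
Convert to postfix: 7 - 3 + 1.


Left to right (same or higher precedence on left)
Postfix: 7 3 - 1 +


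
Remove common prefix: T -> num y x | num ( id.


Common prefix: 'num'
Factored: T -> num T', T' -> y x | ( id


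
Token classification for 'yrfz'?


Pattern: letter/underscore followed by alphanumerics, not a keyword
Type: IDENTIFIER


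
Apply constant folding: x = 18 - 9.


18 - 9 = 9 at compile time
Optimized: x = 9


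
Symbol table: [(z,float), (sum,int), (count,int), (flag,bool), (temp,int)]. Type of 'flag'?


Lookup 'flag' → type bool


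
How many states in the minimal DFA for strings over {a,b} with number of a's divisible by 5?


Track (count of a) mod 5: states 0..4, accept at 0
Minimal DFA: 5 states


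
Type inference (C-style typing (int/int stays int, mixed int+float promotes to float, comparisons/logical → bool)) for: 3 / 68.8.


Operand types: int / float
Rule: mixed int/float promotes to float; int/int stays int
Result type: float


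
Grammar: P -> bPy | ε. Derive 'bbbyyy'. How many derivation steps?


Derivation: P => bPy => bbPyy => bbbPyyy => bbbyyy
Steps: 4


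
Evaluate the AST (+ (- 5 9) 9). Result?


Evaluate inner: (- 5 9) = -4
Evaluate root: (+ -4 9) = 5
Result: 5


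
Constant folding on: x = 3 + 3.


3 + 3 = 6 at compile time
Optimized: x = 6


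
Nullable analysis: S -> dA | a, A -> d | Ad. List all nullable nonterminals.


A nonterminal is nullable iff some alternative derives ε (directly, or every symbol in it is nullable)
Nullable: {}


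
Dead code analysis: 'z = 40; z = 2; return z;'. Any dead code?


first assignment to z is overwritten before any read
Dead: 'z = 40'


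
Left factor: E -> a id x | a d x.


Common prefix: 'a'
Factored: E -> a E', E' -> id x | d x


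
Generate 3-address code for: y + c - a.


Break into single-operator statements:
t1 = y + c
t2 = t1 - a


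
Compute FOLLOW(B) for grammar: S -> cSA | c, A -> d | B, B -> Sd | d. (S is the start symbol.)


$ ∈ FOLLOW(S). For each A -> αBβ: add FIRST(β)\{ε} to FOLLOW(B); if β nullable, add FOLLOW(A).
FOLLOW(B) = {$, c, d}


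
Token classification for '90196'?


Pattern: digits only
Type: INTEGER_LITERAL


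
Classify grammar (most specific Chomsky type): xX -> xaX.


LHS has context (more than one symbol) and |LHS| ≤ |RHS|
Classification: Type 1 (Context-Sensitive)


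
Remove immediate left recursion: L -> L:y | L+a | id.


Left-recursive alternatives: L:y, L+a; non-recursive: id
Introduce L': L -> idL', L' -> :yL' | +aL' | ε


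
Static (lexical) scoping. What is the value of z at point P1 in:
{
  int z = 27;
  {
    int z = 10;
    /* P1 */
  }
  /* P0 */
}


z declared in the same block as P1
z = 10


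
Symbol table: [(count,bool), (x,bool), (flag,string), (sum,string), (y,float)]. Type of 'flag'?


Lookup 'flag' → type string


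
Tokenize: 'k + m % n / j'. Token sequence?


Scan left to right, longest-match per lexeme
Tokens: ID(k), OP(+), ID(m), OP(%), ID(n), OP(/), ID(j)


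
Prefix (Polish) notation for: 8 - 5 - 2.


left-to-right (same/higher precedence on left): tree is (- (- 8 5) 2)
Prefix: - - 8 5 2


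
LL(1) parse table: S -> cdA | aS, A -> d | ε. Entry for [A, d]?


For [A, d]: 'd' ∈ FIRST(d)
Entry: A -> d


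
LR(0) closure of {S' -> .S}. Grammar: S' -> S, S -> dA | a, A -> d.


Start: S' -> .S
For each item with dot before a nonterminal B, add B -> .γ for every B-production
Closure: [S' -> .S, S -> .dA, S -> .a]


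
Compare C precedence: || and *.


'*' is multiplicative (level 10); '||' is logical OR (level 1)
Higher level binds tighter
'*' has higher precedence than '||'


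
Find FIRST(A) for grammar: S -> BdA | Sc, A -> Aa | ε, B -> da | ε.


Per alternative of A: FIRST(Aa) = {a}; FIRST(ε) = {ε}
FIRST(A) = {a, ε}


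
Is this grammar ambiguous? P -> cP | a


right-linear, alternatives start with distinct terminals 'c' vs 'a': unique leftmost derivation
Unambiguous


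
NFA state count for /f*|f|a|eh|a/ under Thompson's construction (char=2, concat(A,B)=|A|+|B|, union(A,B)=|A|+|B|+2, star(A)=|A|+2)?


Syntax tree has 6 char leaf(s), 4 union(s), 1 star(s)
chars contribute 6×2 = 12; each union adds +2; each star adds +2
Total: 12 + 8 + 2 = 22 states


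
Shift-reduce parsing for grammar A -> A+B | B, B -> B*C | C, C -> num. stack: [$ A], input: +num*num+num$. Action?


shift '+' to continue A -> A+B
Action: shift


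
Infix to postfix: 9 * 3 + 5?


Left to right (same or higher precedence on left)
Postfix: 9 3 * 5 +


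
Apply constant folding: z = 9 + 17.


9 + 17 = 26 at compile time
Optimized: z = 26


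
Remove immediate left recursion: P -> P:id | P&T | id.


Left-recursive alternatives: P:id, P&T; non-recursive: id
Introduce P': P -> idP', P' -> :idP' | &TP' | ε


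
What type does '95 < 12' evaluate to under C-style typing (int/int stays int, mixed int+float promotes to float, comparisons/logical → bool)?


Operand types: int < int
Rule: comparison yields bool
Result type: bool


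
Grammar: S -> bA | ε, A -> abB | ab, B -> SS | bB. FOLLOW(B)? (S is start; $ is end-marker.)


$ ∈ FOLLOW(S). For each A -> αBβ: add FIRST(β)\{ε} to FOLLOW(B); if β nullable, add FOLLOW(A).
FOLLOW(B) = {$, b}


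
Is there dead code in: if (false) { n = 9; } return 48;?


condition is constant false, so the whole block is unreachable
Dead: 'if (false) { n = 9; }'


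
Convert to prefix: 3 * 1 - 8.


left-to-right (same/higher precedence on left): tree is (- (* 3 1) 8)
Prefix: - * 3 1 8


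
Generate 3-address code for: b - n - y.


Break into single-operator statements:
t1 = b - n
t2 = t1 - y


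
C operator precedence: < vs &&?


'<' is relational (level 7); '&&' is logical AND (level 2)
Higher level binds tighter
'<' has higher precedence than '&&'


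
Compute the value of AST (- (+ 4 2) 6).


Evaluate inner: (+ 4 2) = 6
Evaluate root: (- 6 6) = 0
Result: 0


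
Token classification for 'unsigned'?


Pattern: reserved word
Type: KEYWORD


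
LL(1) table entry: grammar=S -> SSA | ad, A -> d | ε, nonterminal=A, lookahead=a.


For [A, a]: ε is nullable and 'a' ∈ FOLLOW(A)
Entry: A -> ε


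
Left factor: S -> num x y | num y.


Common prefix: 'num'
Factored: S -> num S', S' -> x y | y


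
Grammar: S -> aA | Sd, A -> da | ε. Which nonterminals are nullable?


A nonterminal is nullable iff some alternative derives ε (directly, or every symbol in it is nullable)
Nullable: {A}


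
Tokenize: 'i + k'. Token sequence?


Scan left to right, longest-match per lexeme
Tokens: ID(i), OP(+), ID(k)


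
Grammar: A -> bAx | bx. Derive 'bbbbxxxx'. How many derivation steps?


Derivation: A => bAx => bbAxx => bbbAxxx => bbbbxxxx
Steps: 4


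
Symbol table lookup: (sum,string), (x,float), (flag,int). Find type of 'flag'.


Lookup 'flag' → type int


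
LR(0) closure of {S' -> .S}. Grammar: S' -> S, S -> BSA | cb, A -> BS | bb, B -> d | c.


Start: S' -> .S
For each item with dot before a nonterminal B, add B -> .γ for every B-production
Closure: [S' -> .S, S -> .BSA, S -> .cb, B -> .d, B -> .c]


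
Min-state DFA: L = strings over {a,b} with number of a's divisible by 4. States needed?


Track (count of a) mod 4: states 0..3, accept at 0
Minimal DFA: 4 states


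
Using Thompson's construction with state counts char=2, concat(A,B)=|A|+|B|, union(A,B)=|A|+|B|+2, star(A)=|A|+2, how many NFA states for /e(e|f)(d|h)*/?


Syntax tree has 5 char leaf(s), 2 union(s), 1 star(s)
chars contribute 5×2 = 10; each union adds +2; each star adds +2
Total: 10 + 4 + 2 = 16 states


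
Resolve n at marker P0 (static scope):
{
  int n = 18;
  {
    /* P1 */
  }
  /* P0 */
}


n declared in the same block as P0
n = 18


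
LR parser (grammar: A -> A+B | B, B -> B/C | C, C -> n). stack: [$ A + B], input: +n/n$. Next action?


handle 'A+B' on top; lookahead ∈ FOLLOW(A) = {+, $}
Action: reduce (A -> A+B)


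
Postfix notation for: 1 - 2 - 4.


Left to right (same or higher precedence on left)
Postfix: 1 2 - 4 -


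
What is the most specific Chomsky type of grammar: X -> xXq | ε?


Single nonterminal LHS, but x^n q^n is not regular
Classification: Type 2 (Context-Free)


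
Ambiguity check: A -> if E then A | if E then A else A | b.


dangling else: 'if E then if E then b else b' parses two ways
Ambiguous


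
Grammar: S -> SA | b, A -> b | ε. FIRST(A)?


Per alternative of A: FIRST(b) = {b}; FIRST(ε) = {ε}
FIRST(A) = {b, ε}


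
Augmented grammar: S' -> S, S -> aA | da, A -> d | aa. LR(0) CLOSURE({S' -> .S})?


Start: S' -> .S
For each item with dot before a nonterminal B, add B -> .γ for every B-production
Closure: [S' -> .S, S -> .aA, S -> .da]


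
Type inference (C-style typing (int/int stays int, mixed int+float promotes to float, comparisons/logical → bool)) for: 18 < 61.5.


Operand types: int < float
Rule: comparison yields bool
Result type: bool


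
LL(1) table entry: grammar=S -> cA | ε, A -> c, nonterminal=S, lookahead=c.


For [S, c]: 'c' ∈ FIRST(cA)
Entry: S -> cA


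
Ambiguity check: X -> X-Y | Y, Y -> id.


precedence layered via separate nonterminal Y: deterministic
Unambiguous


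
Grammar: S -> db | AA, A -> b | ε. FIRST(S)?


Per alternative of S: FIRST(db) = {d}; FIRST(AA) = {b, ε}
FIRST(S) = {b, d, ε}


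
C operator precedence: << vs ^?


'<<' is shift (level 8); '^' is bitwise XOR (level 4)
Higher level binds tighter
'<<' has higher precedence than '^'


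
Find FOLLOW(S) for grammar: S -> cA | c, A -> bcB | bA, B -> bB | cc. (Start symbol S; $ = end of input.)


$ ∈ FOLLOW(S). For each A -> αBβ: add FIRST(β)\{ε} to FOLLOW(B); if β nullable, add FOLLOW(A).
FOLLOW(S) = {$}


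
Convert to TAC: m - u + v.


Break into single-operator statements:
t1 = m - u
t2 = t1 + v


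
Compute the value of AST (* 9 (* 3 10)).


Evaluate inner: (* 3 10) = 30
Evaluate root: (* 9 30) = 270
Result: 270


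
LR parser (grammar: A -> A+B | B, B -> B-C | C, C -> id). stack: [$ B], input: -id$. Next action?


shift '-' to continue B -> B-C
Action: shift


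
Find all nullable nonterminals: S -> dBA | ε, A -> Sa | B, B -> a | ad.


A nonterminal is nullable iff some alternative derives ε (directly, or every symbol in it is nullable)
Nullable: {S}


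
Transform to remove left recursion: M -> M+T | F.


Left-recursive alternatives: M+T; non-recursive: F
Introduce M': M -> FM', M' -> +TM' | ε


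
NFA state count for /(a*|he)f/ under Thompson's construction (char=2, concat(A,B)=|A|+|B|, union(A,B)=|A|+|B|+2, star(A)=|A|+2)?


Syntax tree has 4 char leaf(s), 1 union(s), 1 star(s)
chars contribute 4×2 = 8; each union adds +2; each star adds +2
Total: 8 + 2 + 2 = 12 states


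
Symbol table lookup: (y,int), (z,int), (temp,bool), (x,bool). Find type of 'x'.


Lookup 'x' → type bool


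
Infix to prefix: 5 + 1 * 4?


'*' binds tighter: tree is (+ 5 (* 1 4))
Prefix: + 5 * 1 4


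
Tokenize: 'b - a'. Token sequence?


Scan left to right, longest-match per lexeme
Tokens: ID(b), OP(-), ID(a)


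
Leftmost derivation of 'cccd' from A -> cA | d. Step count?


Derivation: A => cA => ccA => cccA => cccd
Steps: 4


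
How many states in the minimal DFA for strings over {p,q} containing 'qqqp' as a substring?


KMP-style automaton: 4 progress states + 1 absorbing accept = 5
Minimal DFA: 5 states


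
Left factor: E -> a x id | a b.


Common prefix: 'a'
Factored: E -> a E', E' -> x id | b


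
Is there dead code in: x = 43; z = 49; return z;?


x is assigned but never read
Dead: 'x = 43'


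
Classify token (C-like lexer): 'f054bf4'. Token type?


Pattern: letter/underscore followed by alphanumerics, not a keyword
Type: IDENTIFIER


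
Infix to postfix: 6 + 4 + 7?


Left to right (same or higher precedence on left)
Postfix: 6 4 + 7 +


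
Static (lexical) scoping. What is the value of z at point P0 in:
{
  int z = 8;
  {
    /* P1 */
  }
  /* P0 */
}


z declared in the same block as P0
z = 8


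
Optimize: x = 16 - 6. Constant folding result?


16 - 6 = 10 at compile time
Optimized: x = 10


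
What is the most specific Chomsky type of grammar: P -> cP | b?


Right-linear: every RHS is a terminal or a terminal followed by one nonterminal
Classification: Type 3 (Regular)


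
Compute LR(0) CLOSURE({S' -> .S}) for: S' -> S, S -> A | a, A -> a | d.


Start: S' -> .S
For each item with dot before a nonterminal B, add B -> .γ for every B-production
Closure: [S' -> .S, S -> .A, S -> .a, A -> .a, A -> .d]


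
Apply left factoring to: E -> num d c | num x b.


Common prefix: 'num'
Factored: E -> num E', E' -> d c | x b


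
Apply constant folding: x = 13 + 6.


13 + 6 = 19 at compile time
Optimized: x = 19


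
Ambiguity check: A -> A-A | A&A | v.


'v-v&v' has two parse trees (no precedence encoded between - and &)
Ambiguous


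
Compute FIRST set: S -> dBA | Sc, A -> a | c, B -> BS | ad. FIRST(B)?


Per alternative of B: FIRST(BS) = {a}; FIRST(ad) = {a}
FIRST(B) = {a}


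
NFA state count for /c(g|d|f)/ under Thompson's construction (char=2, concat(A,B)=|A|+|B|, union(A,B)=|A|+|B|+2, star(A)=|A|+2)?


Syntax tree has 4 char leaf(s), 2 union(s), 0 star(s)
chars contribute 4×2 = 8; each union adds +2; each star adds +2
Total: 8 + 4 + 0 = 12 states


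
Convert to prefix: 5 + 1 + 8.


left-to-right (same/higher precedence on left): tree is (+ (+ 5 1) 8)
Prefix: + + 5 1 8


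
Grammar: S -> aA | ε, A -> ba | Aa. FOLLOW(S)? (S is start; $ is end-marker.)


$ ∈ FOLLOW(S). For each A -> αBβ: add FIRST(β)\{ε} to FOLLOW(B); if β nullable, add FOLLOW(A).
FOLLOW(S) = {$}


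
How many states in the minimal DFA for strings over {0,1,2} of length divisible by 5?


Track length mod 5: states 0..4, accept at 0
Minimal DFA: 5 states


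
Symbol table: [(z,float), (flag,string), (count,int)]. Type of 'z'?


Lookup 'z' → type float


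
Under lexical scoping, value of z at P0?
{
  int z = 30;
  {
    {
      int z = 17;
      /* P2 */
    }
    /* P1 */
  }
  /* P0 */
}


z declared in the same block as P0
z = 30


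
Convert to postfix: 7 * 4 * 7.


Left to right (same or higher precedence on left)
Postfix: 7 4 * 7 *


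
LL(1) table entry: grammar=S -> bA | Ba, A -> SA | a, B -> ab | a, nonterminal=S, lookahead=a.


For [S, a]: 'a' ∈ FIRST(Ba)
Entry: S -> Ba


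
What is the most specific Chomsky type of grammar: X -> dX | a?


Right-linear: every RHS is a terminal or a terminal followed by one nonterminal
Classification: Type 3 (Regular)


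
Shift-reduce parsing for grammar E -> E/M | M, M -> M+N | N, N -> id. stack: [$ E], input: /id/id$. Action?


shift '/' to continue E -> E/M
Action: shift


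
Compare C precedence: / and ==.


'/' is multiplicative (level 10); '==' is equality (level 6)
Higher level binds tighter
'/' has higher precedence than '=='


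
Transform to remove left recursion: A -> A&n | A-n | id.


Left-recursive alternatives: A&n, A-n; non-recursive: id
Introduce A': A -> idA', A' -> &nA' | -nA' | ε


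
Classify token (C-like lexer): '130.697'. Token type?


Pattern: digits with a decimal point
Type: FLOAT_LITERAL


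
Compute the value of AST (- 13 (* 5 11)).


Evaluate inner: (* 5 11) = 55
Evaluate root: (- 13 55) = -42
Result: -42


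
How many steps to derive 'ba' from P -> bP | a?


Derivation: P => bP => ba
Steps: 2


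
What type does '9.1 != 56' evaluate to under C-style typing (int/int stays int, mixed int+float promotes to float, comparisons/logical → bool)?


Operand types: float != int
Rule: comparison yields bool
Result type: bool


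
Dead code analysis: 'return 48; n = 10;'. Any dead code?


statement follows a return and is unreachable
Dead: 'n = 10'


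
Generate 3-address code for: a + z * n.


Break into single-operator statements:
t1 = z * n
t2 = a + t1


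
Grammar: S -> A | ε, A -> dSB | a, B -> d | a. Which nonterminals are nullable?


A nonterminal is nullable iff some alternative derives ε (directly, or every symbol in it is nullable)
Nullable: {S}


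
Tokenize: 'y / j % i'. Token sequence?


Scan left to right, longest-match per lexeme
Tokens: ID(y), OP(/), ID(j), OP(%), ID(i)


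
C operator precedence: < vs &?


'<' is relational (level 7); '&' is bitwise AND (level 5)
Higher level binds tighter
'<' has higher precedence than '&'


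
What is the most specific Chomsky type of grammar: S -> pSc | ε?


Single nonterminal LHS, but p^n c^n is not regular
Classification: Type 2 (Context-Free)


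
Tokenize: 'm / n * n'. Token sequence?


Scan left to right, longest-match per lexeme
Tokens: ID(m), OP(/), ID(n), OP(*), ID(n)


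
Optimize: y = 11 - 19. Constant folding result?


11 - 19 = -8 at compile time
Optimized: y = -8


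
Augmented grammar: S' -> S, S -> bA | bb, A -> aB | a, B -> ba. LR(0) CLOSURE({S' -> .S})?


Start: S' -> .S
For each item with dot before a nonterminal B, add B -> .γ for every B-production
Closure: [S' -> .S, S -> .bA, S -> .bb]


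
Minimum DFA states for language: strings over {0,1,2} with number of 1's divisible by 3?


Track (count of 1) mod 3: states 0..2, accept at 0
Minimal DFA: 3 states


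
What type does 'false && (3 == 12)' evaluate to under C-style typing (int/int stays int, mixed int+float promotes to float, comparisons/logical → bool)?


Operand types: bool && bool
Rule: logical operators take bool operands and yield bool
Result type: bool


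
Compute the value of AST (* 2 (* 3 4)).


Evaluate inner: (* 3 4) = 12
Evaluate root: (* 2 12) = 24
Result: 24


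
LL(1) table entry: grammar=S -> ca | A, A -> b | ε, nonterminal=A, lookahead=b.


For [A, b]: 'b' ∈ FIRST(b)
Entry: A -> b


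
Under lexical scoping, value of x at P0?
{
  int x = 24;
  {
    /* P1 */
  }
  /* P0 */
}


x declared in the same block as P0
x = 24


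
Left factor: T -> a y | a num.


Common prefix: 'a'
Factored: T -> a T', T' -> y | num


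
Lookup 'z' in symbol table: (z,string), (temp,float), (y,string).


Lookup 'z' → type string


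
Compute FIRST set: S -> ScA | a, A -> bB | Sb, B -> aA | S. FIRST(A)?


Per alternative of A: FIRST(bB) = {b}; FIRST(Sb) = {a}
FIRST(A) = {a, b}


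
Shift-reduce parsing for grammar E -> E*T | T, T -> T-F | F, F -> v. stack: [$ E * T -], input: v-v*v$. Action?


no handle; shift 'v'
Action: shift


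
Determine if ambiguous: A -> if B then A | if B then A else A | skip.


dangling else: 'if B then if B then skip else skip' parses two ways
Ambiguous


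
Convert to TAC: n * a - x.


Break into single-operator statements:
t1 = n * a
t2 = t1 - x


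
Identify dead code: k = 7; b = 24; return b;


k is assigned but never read
Dead: 'k = 7'


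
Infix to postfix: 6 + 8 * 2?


* has higher precedence, evaluate 8*2 first
Postfix: 6 8 2 * +


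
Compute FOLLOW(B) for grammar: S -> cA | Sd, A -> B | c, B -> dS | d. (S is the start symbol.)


$ ∈ FOLLOW(S). For each A -> αBβ: add FIRST(β)\{ε} to FOLLOW(B); if β nullable, add FOLLOW(A).
FOLLOW(B) = {$, d}


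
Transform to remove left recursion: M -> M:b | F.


Left-recursive alternatives: M:b; non-recursive: F
Introduce M': M -> FM', M' -> :bM' | ε


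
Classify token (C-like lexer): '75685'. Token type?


Pattern: digits only
Type: INTEGER_LITERAL


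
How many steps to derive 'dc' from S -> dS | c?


Derivation: S => dS => dc
Steps: 2


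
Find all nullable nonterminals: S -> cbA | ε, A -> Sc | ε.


A nonterminal is nullable iff some alternative derives ε (directly, or every symbol in it is nullable)
Nullable: {A, S}


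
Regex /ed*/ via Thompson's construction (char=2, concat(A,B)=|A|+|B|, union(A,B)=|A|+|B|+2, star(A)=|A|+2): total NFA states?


Syntax tree has 2 char leaf(s), 0 union(s), 1 star(s)
chars contribute 2×2 = 4; each union adds +2; each star adds +2
Total: 4 + 0 + 2 = 6 states


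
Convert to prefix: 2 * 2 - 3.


left-to-right (same/higher precedence on left): tree is (- (* 2 2) 3)
Prefix: - * 2 2 3


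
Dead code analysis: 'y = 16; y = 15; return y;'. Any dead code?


first assignment to y is overwritten before any read
Dead: 'y = 16'


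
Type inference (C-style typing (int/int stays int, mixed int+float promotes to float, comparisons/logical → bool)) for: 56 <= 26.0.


Operand types: int <= float
Rule: comparison yields bool
Result type: bool


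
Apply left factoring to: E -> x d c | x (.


Common prefix: 'x'
Factored: E -> x E', E' -> d c | (


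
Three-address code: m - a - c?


Break into single-operator statements:
t1 = m - a
t2 = t1 - c


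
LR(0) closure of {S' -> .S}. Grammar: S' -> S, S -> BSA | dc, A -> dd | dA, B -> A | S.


Start: S' -> .S
For each item with dot before a nonterminal B, add B -> .γ for every B-production
Closure: [S' -> .S, S -> .BSA, S -> .dc, B -> .A, B -> .S, A -> .dd, A -> .dA]


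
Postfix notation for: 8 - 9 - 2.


Left to right (same or higher precedence on left)
Postfix: 8 9 - 2 -


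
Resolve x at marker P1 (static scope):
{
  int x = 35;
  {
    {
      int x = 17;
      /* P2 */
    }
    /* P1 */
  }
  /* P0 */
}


P1's block does not declare x; resolves to the enclosing declaration at depth 0
x = 35


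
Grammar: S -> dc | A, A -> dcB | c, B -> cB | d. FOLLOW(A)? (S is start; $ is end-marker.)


$ ∈ FOLLOW(S). For each A -> αBβ: add FIRST(β)\{ε} to FOLLOW(B); if β nullable, add FOLLOW(A).
FOLLOW(A) = {$}


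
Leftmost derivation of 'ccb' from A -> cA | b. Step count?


Derivation: A => cA => ccA => ccb
Steps: 3


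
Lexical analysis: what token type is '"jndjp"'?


Pattern: double-quoted sequence
Type: STRING_LITERAL


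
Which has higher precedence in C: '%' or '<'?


'%' is multiplicative (level 10); '<' is relational (level 7)
Higher level binds tighter
'%' has higher precedence than '<'


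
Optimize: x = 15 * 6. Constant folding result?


15 * 6 = 90 at compile time
Optimized: x = 90


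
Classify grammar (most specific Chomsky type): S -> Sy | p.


Left-linear: every RHS is a terminal or one nonterminal followed by a terminal
Classification: Type 3 (Regular)


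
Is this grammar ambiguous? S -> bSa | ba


balanced b^n…a^n: each string has a unique parse
Unambiguous


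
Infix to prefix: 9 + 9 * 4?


'*' binds tighter: tree is (+ 9 (* 9 4))
Prefix: + 9 * 9 4


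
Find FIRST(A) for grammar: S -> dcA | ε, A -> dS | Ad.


Per alternative of A: FIRST(dS) = {d}; FIRST(Ad) = {d}
FIRST(A) = {d}


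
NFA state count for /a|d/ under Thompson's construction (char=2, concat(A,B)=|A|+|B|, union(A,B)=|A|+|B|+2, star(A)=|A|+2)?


Syntax tree has 2 char leaf(s), 1 union(s), 0 star(s)
chars contribute 2×2 = 4; each union adds +2; each star adds +2
Total: 4 + 2 + 0 = 6 states


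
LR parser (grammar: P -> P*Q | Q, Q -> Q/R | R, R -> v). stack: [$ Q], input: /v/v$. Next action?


shift '/' to continue Q -> Q/R
Action: shift


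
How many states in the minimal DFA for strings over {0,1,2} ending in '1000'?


Track the longest suffix of input matching a prefix of '1000': 5 classes (prefixes of length 0..4)
Minimal DFA: 5 states


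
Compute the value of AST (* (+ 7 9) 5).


Evaluate inner: (+ 7 9) = 16
Evaluate root: (* 16 5) = 80
Result: 80


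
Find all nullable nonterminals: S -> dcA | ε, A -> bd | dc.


A nonterminal is nullable iff some alternative derives ε (directly, or every symbol in it is nullable)
Nullable: {S}


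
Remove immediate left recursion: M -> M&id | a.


Left-recursive alternatives: M&id; non-recursive: a
Introduce M': M -> aM', M' -> &idM' | ε


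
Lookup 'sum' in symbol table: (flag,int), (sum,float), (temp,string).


Lookup 'sum' → type float


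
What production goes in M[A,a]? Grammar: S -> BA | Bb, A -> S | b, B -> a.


For [A, a]: 'a' ∈ FIRST(S)
Entry: A -> S


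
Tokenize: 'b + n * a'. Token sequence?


Scan left to right, longest-match per lexeme
Tokens: ID(b), OP(+), ID(n), OP(*), ID(a)


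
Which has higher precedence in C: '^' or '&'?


'&' is bitwise AND (level 5); '^' is bitwise XOR (level 4)
Higher level binds tighter
'&' has higher precedence than '^'


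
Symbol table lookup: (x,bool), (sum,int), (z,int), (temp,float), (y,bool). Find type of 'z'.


Lookup 'z' → type int


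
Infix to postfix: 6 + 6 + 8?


Left to right (same or higher precedence on left)
Postfix: 6 6 + 8 +


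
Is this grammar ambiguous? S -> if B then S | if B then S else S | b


dangling else: 'if B then if B then b else b' parses two ways
Ambiguous


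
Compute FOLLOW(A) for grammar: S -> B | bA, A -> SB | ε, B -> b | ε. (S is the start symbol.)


$ ∈ FOLLOW(S). For each A -> αBβ: add FIRST(β)\{ε} to FOLLOW(B); if β nullable, add FOLLOW(A).
FOLLOW(A) = {$, b}


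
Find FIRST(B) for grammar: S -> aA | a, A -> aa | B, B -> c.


Per alternative of B: FIRST(c) = {c}
FIRST(B) = {c}


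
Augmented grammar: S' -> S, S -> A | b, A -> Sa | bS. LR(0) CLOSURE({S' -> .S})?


Start: S' -> .S
For each item with dot before a nonterminal B, add B -> .γ for every B-production
Closure: [S' -> .S, S -> .A, S -> .b, A -> .Sa, A -> .bS]


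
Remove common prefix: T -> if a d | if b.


Common prefix: 'if'
Factored: T -> if T', T' -> a d | b
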